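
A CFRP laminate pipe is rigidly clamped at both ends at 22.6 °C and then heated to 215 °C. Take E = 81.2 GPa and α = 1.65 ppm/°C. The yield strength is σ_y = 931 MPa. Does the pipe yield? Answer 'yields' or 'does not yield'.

ΔT = 192.4 K. Constrained thermal stress σ = E·α·ΔT = 81.20×10³ MPa × 1.65×10⁻⁶ × 192.4 = 25.8 MPa (compressive).
Compare to σ_y = 931 MPa: σ < σ_y, so it does not yield.

does not yield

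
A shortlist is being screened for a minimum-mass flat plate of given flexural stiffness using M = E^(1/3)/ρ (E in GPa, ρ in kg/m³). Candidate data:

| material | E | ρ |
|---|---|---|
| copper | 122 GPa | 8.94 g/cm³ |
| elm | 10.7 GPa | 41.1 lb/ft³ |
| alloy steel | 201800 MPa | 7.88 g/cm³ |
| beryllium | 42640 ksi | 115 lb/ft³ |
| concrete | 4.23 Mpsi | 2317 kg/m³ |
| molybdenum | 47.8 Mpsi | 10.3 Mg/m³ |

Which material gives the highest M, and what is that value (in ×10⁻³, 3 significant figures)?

beryllium, M = 3.61×10⁻³

In SI units:
  copper: E = 122.0 GPa, ρ = 8940 kg/m³
  elm: E = 10.70 GPa, ρ = 658.4 kg/m³
  alloy steel: E = 201.8 GPa, ρ = 7880 kg/m³
  beryllium: E = 294.0 GPa, ρ = 1842 kg/m³
  concrete: E = 29.16 GPa, ρ = 2317 kg/m³
  molybdenum: E = 329.6 GPa, ρ = 10300 kg/m³
  beryllium: M = 3.61×10⁻³
  elm: M = 3.35×10⁻³
  concrete: M = 1.33×10⁻³
  alloy steel: M = 0.744×10⁻³
  molybdenum: M = 0.671×10⁻³
  copper: M = 0.555×10⁻³
The maximum is for beryllium.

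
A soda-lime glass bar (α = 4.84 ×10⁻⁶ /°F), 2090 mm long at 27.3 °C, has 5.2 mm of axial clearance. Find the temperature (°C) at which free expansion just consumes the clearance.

313 °C

α = 4.84×10⁻⁶/°F × 9/5 = 8.71×10⁻⁶/K.
α·L₀·ΔT = 5.2 mm ⇒ ΔT = 5.2 / (8.71×10⁻⁶ × 2090.0) = 285.6 K.
T = 27.3 + 285.6 = 312.9 °C.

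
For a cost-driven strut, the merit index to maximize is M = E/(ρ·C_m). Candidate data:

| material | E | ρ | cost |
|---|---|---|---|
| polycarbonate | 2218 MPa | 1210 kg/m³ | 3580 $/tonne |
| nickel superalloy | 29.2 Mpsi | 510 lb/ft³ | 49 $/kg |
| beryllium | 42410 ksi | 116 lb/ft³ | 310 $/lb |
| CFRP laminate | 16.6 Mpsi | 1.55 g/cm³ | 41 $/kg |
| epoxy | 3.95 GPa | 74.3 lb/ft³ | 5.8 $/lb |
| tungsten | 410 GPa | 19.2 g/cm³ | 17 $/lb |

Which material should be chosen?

CFRP laminate

In SI units:
  polycarbonate: E = 2.218 GPa, ρ = 1210 kg/m³, cost = 3.580 $/kg
  nickel superalloy: E = 201.3 GPa, ρ = 8169 kg/m³, cost = 49.00 $/kg
  beryllium: E = 292.4 GPa, ρ = 1858 kg/m³, cost = 683.4 $/kg
  CFRP laminate: E = 114.5 GPa, ρ = 1550 kg/m³, cost = 41.00 $/kg
  epoxy: E = 3.950 GPa, ρ = 1190 kg/m³, cost = 12.79 $/kg
  tungsten: E = 410.0 GPa, ρ = 19200 kg/m³, cost = 37.48 $/kg
  CFRP laminate: M = 1.80 MN·m per $
  tungsten: M = 0.570 MN·m per $
  polycarbonate: M = 0.512 MN·m per $
  nickel superalloy: M = 0.503 MN·m per $
  epoxy: M = 0.260 MN·m per $
  beryllium: M = 0.230 MN·m per $
The maximum is for CFRP laminate.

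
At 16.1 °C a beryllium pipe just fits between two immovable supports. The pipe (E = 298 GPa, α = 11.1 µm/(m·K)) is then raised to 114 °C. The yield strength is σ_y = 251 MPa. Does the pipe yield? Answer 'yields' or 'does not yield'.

yields

ΔT = 97.90 K. Constrained thermal stress σ = E·α·ΔT = 298.0×10³ MPa × 11.1×10⁻⁶ × 97.90 = 324 MPa (compressive).
Compare to σ_y = 251 MPa: σ ≥ σ_y, so it yields.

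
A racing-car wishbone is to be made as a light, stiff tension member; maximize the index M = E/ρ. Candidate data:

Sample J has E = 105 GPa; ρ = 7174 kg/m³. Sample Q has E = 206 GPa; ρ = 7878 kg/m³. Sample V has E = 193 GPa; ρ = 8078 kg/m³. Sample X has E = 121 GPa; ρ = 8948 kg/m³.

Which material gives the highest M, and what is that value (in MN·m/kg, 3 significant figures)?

sample Q, M = 26.1 MN·m/kg

Computing M directly (units already consistent):
  sample Q: M = 26.1 MN·m/kg
  sample V: M = 23.9 MN·m/kg
  sample J: M = 14.6 MN·m/kg
  sample X: M = 13.5 MN·m/kg
Sample Q ranks first.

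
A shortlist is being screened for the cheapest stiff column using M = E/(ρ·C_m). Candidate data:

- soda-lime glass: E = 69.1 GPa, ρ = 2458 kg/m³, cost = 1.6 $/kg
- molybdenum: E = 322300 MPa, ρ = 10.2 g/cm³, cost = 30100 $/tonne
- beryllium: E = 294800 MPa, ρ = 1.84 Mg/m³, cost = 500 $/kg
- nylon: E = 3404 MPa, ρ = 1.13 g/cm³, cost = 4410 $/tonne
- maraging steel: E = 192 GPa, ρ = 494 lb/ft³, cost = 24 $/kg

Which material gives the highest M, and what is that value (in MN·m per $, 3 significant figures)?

In SI units:
  soda-lime glass: E = 69.10 GPa, ρ = 2458 kg/m³, cost = 1.600 $/kg
  molybdenum: E = 322.3 GPa, ρ = 10200 kg/m³, cost = 30.10 $/kg
  beryllium: E = 294.8 GPa, ρ = 1840 kg/m³, cost = 500.0 $/kg
  nylon: E = 3.404 GPa, ρ = 1130 kg/m³, cost = 4.410 $/kg
  maraging steel: E = 192.0 GPa, ρ = 7913 kg/m³, cost = 24.00 $/kg
  soda-lime glass: M = 17.6 MN·m per $
  molybdenum: M = 1.05 MN·m per $
  maraging steel: M = 1.01 MN·m per $
  nylon: M = 0.683 MN·m per $
  beryllium: M = 0.320 MN·m per $
Soda-lime glass ranks first.

soda-lime glass, M = 17.6 MN·m per $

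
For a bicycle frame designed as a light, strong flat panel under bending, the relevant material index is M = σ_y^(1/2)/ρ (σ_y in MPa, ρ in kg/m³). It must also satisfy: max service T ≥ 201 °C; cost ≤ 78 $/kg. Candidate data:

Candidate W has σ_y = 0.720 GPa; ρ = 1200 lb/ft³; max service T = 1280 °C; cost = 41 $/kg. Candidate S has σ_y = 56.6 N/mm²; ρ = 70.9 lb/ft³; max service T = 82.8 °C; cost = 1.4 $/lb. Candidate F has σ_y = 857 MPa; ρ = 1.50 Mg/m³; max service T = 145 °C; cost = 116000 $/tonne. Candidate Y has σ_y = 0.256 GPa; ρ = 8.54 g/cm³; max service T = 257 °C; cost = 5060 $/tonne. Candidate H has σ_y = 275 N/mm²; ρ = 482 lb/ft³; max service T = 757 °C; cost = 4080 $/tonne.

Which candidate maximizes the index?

candidate H

Screen on constraints: max service T ≥ 201 °C; cost ≤ 78 $/kg. Survivors: candidate W, candidate Y, candidate H.
Putting every candidate on a common basis:
  candidate W: σ_y = 720.0 MPa, ρ = 19220 kg/m³
  candidate Y: σ_y = 256.0 MPa, ρ = 8540 kg/m³
  candidate H: σ_y = 275.0 MPa, ρ = 7721 kg/m³
  candidate H: M = 2.15×10⁻³
  candidate Y: M = 1.87×10⁻³
  candidate W: M = 1.40×10⁻³
Candidate H ranks first.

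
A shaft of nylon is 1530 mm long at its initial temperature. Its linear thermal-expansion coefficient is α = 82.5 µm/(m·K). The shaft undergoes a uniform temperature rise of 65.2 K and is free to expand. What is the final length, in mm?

1538.2 mm

ΔL = α·L₀·ΔT = 82.5×10⁻⁶ × 1530 mm × 65.20 K = 8.23 mm.
L = L₀ + ΔL = 1530 + 8.23 = 1538.2 mm.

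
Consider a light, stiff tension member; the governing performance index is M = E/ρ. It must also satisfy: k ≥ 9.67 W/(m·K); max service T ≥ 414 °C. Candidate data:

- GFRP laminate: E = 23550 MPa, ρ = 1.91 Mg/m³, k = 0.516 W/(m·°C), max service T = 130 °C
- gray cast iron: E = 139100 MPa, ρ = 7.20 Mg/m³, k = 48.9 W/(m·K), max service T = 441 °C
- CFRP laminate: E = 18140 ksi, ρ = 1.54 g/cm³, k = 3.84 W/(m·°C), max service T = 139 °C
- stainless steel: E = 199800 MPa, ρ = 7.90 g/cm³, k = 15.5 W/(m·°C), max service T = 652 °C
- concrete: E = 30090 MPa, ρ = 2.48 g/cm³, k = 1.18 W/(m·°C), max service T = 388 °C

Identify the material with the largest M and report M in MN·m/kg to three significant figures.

stainless steel, M = 25.3 MN·m/kg

Screen on constraints: k ≥ 9.67 W/(m·K); max service T ≥ 414 °C. Survivors: gray cast iron, stainless steel.
In SI units:
  gray cast iron: E = 139.1 GPa, ρ = 7200 kg/m³
  stainless steel: E = 199.8 GPa, ρ = 7900 kg/m³
  stainless steel: M = 25.3 MN·m/kg
  gray cast iron: M = 19.3 MN·m/kg
Stainless steel has the largest M.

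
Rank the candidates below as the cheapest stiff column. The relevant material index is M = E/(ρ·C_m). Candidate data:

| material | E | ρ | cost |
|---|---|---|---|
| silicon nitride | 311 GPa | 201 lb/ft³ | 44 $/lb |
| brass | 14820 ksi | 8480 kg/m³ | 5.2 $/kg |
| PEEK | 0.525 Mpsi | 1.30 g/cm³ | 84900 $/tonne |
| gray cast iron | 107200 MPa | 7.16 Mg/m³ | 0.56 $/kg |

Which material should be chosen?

gray cast iron

After converting to SI:
  silicon nitride: E = 311.0 GPa, ρ = 3220 kg/m³, cost = 97.00 $/kg
  brass: E = 102.2 GPa, ρ = 8480 kg/m³, cost = 5.200 $/kg
  PEEK: E = 3.620 GPa, ρ = 1300 kg/m³, cost = 84.90 $/kg
  gray cast iron: E = 107.2 GPa, ρ = 7160 kg/m³, cost = 0.5600 $/kg
  gray cast iron: M = 26.7 MN·m per $
  brass: M = 2.32 MN·m per $
  silicon nitride: M = 0.996 MN·m per $
  PEEK: M = 0.0328 MN·m per $
The maximum is for gray cast iron.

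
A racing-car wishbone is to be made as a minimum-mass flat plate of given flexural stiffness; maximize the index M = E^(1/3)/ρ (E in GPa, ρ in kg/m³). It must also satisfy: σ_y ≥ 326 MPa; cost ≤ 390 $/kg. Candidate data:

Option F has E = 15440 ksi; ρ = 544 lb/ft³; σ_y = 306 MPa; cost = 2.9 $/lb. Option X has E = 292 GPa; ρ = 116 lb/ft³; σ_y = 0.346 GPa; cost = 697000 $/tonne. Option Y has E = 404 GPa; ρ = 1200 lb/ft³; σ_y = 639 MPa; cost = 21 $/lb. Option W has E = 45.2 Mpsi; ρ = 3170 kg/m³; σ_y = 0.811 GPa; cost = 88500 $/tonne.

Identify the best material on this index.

Screen on constraints: σ_y ≥ 326 MPa; cost ≤ 390 $/kg. Survivors: option Y, option W.
In SI units:
  option Y: E = 404.0 GPa, ρ = 19220 kg/m³
  option W: E = 311.6 GPa, ρ = 3170 kg/m³
  option W: M = 2.14×10⁻³
  option Y: M = 0.385×10⁻³
Option W ranks first.

option W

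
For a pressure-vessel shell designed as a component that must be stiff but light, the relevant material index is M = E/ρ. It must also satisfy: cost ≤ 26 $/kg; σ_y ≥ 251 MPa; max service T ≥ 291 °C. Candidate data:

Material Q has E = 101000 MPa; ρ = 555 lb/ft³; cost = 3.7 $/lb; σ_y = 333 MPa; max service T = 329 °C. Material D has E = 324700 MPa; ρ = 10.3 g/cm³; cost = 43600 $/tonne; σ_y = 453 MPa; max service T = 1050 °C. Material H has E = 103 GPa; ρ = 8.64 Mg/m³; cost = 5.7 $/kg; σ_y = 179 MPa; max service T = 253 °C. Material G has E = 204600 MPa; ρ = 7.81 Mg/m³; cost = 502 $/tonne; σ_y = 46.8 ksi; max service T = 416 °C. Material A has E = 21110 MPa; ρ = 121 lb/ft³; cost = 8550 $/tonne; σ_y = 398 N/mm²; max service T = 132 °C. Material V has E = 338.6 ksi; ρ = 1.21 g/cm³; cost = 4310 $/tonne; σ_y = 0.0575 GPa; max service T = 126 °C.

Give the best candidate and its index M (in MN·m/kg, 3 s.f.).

Screen on constraints: cost ≤ 26 $/kg; σ_y ≥ 251 MPa; max service T ≥ 291 °C. Survivors: material Q, material G.
After converting to SI:
  material Q: E = 101.0 GPa, ρ = 8890 kg/m³
  material G: E = 204.6 GPa, ρ = 7810 kg/m³
  material G: M = 26.2 MN·m/kg
  material Q: M = 11.4 MN·m/kg
Highest index: material G.

material G, M = 26.2 MN·m/kg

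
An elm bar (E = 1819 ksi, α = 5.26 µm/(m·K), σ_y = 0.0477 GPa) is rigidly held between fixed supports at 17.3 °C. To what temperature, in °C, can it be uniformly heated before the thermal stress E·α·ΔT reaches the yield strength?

E = 1819 ksi = 12.54 GPa.
σ_y = 0.0477 GPa = 47.70 MPa.
E·α·ΔT = 47.70 MPa ⇒ ΔT = 47.70 / (12.54×10³ × 5.26×10⁻⁶) = 723.1 K.
T = 17.3 + 723.1 = 740.4 °C.

740 °C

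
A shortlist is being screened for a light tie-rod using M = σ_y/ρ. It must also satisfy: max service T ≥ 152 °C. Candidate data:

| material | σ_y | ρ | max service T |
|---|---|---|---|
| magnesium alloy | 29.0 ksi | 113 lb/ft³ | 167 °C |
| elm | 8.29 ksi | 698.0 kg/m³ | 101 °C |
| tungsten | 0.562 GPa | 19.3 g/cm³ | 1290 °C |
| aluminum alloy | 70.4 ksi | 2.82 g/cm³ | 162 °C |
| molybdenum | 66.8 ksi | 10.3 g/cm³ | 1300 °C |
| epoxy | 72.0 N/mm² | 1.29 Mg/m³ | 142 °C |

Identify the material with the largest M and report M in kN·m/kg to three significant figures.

aluminum alloy, M = 172 kN·m/kg

Screen on constraints: max service T ≥ 152 °C. Survivors: magnesium alloy, tungsten, aluminum alloy, molybdenum.
In SI units:
  magnesium alloy: σ_y = 199.9 MPa, ρ = 1810 kg/m³
  tungsten: σ_y = 562.0 MPa, ρ = 19300 kg/m³
  aluminum alloy: σ_y = 485.4 MPa, ρ = 2820 kg/m³
  molybdenum: σ_y = 460.6 MPa, ρ = 10300 kg/m³
  aluminum alloy: M = 172 kN·m/kg
  magnesium alloy: M = 110 kN·m/kg
  molybdenum: M = 44.7 kN·m/kg
  tungsten: M = 29.1 kN·m/kg
Aluminum alloy has the largest M.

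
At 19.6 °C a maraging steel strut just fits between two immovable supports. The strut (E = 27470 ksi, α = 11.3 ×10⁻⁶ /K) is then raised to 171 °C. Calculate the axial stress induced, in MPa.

E = 27470 ksi = 189.4 GPa.
ΔT = 151.4 K. Constrained thermal stress σ = E·α·ΔT = 189.4×10³ MPa × 11.3×10⁻⁶ × 151.4 = 324 MPa (compressive).

324 MPa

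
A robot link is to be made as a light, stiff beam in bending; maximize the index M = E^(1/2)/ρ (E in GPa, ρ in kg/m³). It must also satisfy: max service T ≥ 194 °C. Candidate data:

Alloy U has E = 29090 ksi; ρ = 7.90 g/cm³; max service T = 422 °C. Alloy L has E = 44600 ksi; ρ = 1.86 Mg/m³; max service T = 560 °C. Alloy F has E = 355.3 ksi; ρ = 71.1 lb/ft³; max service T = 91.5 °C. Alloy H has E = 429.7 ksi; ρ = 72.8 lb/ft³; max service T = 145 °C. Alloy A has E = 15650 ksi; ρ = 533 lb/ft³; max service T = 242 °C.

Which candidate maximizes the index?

Screen on constraints: max service T ≥ 194 °C. Survivors: alloy U, alloy L, alloy A.
Normalizing units and computing the index:
  alloy U: E = 200.6 GPa, ρ = 7900 kg/m³
  alloy L: E = 307.5 GPa, ρ = 1860 kg/m³
  alloy A: E = 107.9 GPa, ρ = 8538 kg/m³
  alloy L: M = 9.43×10⁻³
  alloy U: M = 1.79×10⁻³
  alloy A: M = 1.22×10⁻³
Alloy L ranks first.

alloy L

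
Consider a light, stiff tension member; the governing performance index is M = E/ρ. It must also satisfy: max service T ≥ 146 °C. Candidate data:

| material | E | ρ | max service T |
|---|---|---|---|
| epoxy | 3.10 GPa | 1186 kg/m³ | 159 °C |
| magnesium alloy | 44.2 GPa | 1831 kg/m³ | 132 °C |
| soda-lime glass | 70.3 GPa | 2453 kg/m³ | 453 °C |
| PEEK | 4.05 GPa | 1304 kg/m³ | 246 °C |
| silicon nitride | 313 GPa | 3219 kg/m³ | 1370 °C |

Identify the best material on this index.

silicon nitride

Screen on constraints: max service T ≥ 146 °C. Survivors: epoxy, soda-lime glass, PEEK, silicon nitride.
Evaluate M for each candidate:
  silicon nitride: M = 97.2 MN·m/kg
  soda-lime glass: M = 28.7 MN·m/kg
  PEEK: M = 3.11 MN·m/kg
  epoxy: M = 2.61 MN·m/kg
The maximum is for silicon nitride.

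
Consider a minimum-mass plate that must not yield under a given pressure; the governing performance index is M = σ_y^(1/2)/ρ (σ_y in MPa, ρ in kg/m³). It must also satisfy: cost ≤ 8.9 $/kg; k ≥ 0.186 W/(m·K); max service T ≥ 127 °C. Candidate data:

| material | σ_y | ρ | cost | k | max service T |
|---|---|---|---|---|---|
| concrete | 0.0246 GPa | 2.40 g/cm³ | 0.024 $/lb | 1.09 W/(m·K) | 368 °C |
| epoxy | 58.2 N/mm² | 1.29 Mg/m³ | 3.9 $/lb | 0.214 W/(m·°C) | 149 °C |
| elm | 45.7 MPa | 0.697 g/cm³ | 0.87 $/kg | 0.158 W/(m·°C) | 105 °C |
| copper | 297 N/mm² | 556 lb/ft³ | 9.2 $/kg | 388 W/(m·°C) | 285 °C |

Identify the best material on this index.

epoxy

Screen on constraints: cost ≤ 8.9 $/kg; k ≥ 0.186 W/(m·K); max service T ≥ 127 °C. Survivors: concrete, epoxy.
Convert each candidate to consistent units, then evaluate M:
  concrete: σ_y = 24.60 MPa, ρ = 2400 kg/m³
  epoxy: σ_y = 58.20 MPa, ρ = 1290 kg/m³
  epoxy: M = 5.91×10⁻³
  concrete: M = 2.07×10⁻³
Epoxy has the largest M.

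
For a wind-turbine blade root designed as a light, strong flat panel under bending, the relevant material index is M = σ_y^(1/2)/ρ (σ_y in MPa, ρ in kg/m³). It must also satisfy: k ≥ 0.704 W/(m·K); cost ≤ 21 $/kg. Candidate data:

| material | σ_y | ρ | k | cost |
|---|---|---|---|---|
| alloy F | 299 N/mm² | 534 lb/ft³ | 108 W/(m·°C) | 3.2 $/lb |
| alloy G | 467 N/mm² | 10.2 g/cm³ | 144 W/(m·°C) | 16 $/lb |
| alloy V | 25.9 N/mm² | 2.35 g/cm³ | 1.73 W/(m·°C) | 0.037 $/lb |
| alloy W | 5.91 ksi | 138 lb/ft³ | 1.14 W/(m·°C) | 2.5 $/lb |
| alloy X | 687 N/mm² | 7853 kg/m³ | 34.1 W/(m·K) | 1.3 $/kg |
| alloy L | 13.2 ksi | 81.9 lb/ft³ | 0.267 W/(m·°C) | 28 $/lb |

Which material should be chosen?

alloy X

Screen on constraints: k ≥ 0.704 W/(m·K); cost ≤ 21 $/kg. Survivors: alloy F, alloy V, alloy W, alloy X.
Putting every candidate on a common basis:
  alloy F: σ_y = 299.0 MPa, ρ = 8554 kg/m³
  alloy V: σ_y = 25.90 MPa, ρ = 2350 kg/m³
  alloy W: σ_y = 40.75 MPa, ρ = 2211 kg/m³
  alloy X: σ_y = 687.0 MPa, ρ = 7853 kg/m³
  alloy X: M = 3.34×10⁻³
  alloy W: M = 2.89×10⁻³
  alloy V: M = 2.17×10⁻³
  alloy F: M = 2.02×10⁻³
Highest index: alloy X.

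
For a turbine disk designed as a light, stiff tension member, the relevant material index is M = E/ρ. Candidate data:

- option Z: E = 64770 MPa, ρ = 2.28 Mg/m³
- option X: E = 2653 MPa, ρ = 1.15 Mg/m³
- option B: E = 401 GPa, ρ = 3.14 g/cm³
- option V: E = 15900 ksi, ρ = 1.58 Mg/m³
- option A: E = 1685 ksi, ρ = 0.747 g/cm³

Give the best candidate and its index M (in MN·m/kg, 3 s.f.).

Putting every candidate on a common basis:
  option Z: E = 64.77 GPa, ρ = 2280 kg/m³
  option X: E = 2.653 GPa, ρ = 1150 kg/m³
  option B: E = 401.0 GPa, ρ = 3140 kg/m³
  option V: E = 109.6 GPa, ρ = 1580 kg/m³
  option A: E = 11.62 GPa, ρ = 747.0 kg/m³
  option B: M = 128 MN·m/kg
  option V: M = 69.4 MN·m/kg
  option Z: M = 28.4 MN·m/kg
  option A: M = 15.6 MN·m/kg
  option X: M = 2.31 MN·m/kg
The maximum is for option B.

option B, M = 128 MN·m/kg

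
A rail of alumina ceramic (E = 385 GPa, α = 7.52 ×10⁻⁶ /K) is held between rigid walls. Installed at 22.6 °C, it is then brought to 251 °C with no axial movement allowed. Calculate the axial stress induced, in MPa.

ΔT = 228.4 K. Constrained thermal stress σ = E·α·ΔT = 385.0×10³ MPa × 7.52×10⁻⁶ × 228.4 = 661 MPa (compressive).

661 MPa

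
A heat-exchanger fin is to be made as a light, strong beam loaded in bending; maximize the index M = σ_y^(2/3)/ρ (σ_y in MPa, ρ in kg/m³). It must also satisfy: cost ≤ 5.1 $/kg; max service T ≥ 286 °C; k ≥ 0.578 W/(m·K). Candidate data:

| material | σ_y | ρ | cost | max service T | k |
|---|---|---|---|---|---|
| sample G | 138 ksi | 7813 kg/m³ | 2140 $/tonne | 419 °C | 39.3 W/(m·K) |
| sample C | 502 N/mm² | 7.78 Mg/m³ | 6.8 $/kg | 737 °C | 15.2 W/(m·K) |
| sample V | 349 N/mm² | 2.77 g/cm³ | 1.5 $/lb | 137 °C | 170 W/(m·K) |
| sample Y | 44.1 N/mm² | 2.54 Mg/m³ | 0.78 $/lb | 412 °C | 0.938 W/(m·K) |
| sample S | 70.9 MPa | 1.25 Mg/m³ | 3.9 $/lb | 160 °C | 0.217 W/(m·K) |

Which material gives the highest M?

Screen on constraints: cost ≤ 5.1 $/kg; max service T ≥ 286 °C; k ≥ 0.578 W/(m·K). Survivors: sample G, sample Y.
Putting every candidate on a common basis:
  sample G: σ_y = 951.5 MPa, ρ = 7813 kg/m³
  sample Y: σ_y = 44.10 MPa, ρ = 2540 kg/m³
  sample G: M = 12.4×10⁻³
  sample Y: M = 4.91×10⁻³
Highest index: sample G.

sample G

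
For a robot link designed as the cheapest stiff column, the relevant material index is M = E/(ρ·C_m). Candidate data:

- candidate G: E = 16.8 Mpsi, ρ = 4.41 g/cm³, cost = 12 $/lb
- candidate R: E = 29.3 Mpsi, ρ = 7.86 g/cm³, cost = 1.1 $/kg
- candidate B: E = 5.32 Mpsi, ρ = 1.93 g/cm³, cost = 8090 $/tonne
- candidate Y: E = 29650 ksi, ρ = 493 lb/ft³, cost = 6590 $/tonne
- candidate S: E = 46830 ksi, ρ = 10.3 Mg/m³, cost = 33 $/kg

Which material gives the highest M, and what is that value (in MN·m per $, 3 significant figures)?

candidate R, M = 23.4 MN·m per $

In SI units:
  candidate G: E = 115.8 GPa, ρ = 4410 kg/m³, cost = 26.46 $/kg
  candidate R: E = 202.0 GPa, ρ = 7860 kg/m³, cost = 1.100 $/kg
  candidate B: E = 36.68 GPa, ρ = 1930 kg/m³, cost = 8.090 $/kg
  candidate Y: E = 204.4 GPa, ρ = 7897 kg/m³, cost = 6.590 $/kg
  candidate S: E = 322.9 GPa, ρ = 10300 kg/m³, cost = 33.00 $/kg
  candidate R: M = 23.4 MN·m per $
  candidate Y: M = 3.93 MN·m per $
  candidate B: M = 2.35 MN·m per $
  candidate G: M = 0.993 MN·m per $
  candidate S: M = 0.950 MN·m per $
Candidate R has the largest M.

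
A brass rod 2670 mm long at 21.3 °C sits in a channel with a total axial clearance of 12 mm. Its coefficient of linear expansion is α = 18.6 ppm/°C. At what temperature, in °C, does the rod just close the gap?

263 °C

α·L₀·ΔT = 12.0 mm ⇒ ΔT = 12.0 / (18.6×10⁻⁶ × 2670.0) = 241.6 K.
T = 21.3 + 241.6 = 262.9 °C.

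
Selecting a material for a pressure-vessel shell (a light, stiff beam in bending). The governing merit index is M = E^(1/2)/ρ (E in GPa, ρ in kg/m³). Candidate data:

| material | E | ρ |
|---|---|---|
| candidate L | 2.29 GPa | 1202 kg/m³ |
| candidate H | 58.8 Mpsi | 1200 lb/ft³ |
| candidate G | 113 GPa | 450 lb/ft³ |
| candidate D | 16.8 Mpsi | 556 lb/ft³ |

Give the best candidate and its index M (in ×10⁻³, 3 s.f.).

In SI units:
  candidate L: E = 2.290 GPa, ρ = 1202 kg/m³
  candidate H: E = 405.4 GPa, ρ = 19220 kg/m³
  candidate G: E = 113.0 GPa, ρ = 7208 kg/m³
  candidate D: E = 115.8 GPa, ρ = 8906 kg/m³
  candidate G: M = 1.47×10⁻³
  candidate L: M = 1.26×10⁻³
  candidate D: M = 1.21×10⁻³
  candidate H: M = 1.05×10⁻³
Candidate G has the largest M.

candidate G, M = 1.47×10⁻³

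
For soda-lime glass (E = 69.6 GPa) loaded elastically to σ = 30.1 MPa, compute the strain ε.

4.32×10⁻⁴

ε = σ/E = 30.1 / 69600 = 4.32×10⁻⁴.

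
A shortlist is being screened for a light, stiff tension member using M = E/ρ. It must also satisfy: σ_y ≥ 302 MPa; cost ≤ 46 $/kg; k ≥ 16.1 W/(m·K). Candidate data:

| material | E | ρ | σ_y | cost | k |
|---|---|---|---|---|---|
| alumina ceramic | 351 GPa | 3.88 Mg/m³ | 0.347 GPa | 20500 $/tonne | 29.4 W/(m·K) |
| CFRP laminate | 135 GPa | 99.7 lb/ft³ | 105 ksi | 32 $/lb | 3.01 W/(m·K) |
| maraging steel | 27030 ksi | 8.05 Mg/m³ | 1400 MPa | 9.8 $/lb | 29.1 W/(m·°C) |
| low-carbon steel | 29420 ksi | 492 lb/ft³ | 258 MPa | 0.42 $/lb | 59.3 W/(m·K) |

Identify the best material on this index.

alumina ceramic

Screen on constraints: σ_y ≥ 302 MPa; cost ≤ 46 $/kg; k ≥ 16.1 W/(m·K). Survivors: alumina ceramic, maraging steel.
Normalizing units and computing the index:
  alumina ceramic: E = 351.0 GPa, ρ = 3880 kg/m³
  maraging steel: E = 186.4 GPa, ρ = 8050 kg/m³
  alumina ceramic: M = 90.5 MN·m/kg
  maraging steel: M = 23.2 MN·m/kg
Highest index: alumina ceramic.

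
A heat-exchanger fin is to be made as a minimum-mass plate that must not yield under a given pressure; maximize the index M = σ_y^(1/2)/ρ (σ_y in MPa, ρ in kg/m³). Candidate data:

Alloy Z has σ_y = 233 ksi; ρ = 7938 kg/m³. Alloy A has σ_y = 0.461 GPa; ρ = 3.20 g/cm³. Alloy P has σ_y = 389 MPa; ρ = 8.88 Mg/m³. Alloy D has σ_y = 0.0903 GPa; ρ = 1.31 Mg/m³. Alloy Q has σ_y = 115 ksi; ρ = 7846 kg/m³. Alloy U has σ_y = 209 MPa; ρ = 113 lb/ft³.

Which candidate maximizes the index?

alloy U

Convert each candidate to consistent units, then evaluate M:
  alloy Z: σ_y = 1606 MPa, ρ = 7938 kg/m³
  alloy A: σ_y = 461.0 MPa, ρ = 3200 kg/m³
  alloy P: σ_y = 389.0 MPa, ρ = 8880 kg/m³
  alloy D: σ_y = 90.30 MPa, ρ = 1310 kg/m³
  alloy Q: σ_y = 792.9 MPa, ρ = 7846 kg/m³
  alloy U: σ_y = 209.0 MPa, ρ = 1810 kg/m³
  alloy U: M = 7.99×10⁻³
  alloy D: M = 7.25×10⁻³
  alloy A: M = 6.71×10⁻³
  alloy Z: M = 5.05×10⁻³
  alloy Q: M = 3.59×10⁻³
  alloy P: M = 2.22×10⁻³
Alloy U ranks first.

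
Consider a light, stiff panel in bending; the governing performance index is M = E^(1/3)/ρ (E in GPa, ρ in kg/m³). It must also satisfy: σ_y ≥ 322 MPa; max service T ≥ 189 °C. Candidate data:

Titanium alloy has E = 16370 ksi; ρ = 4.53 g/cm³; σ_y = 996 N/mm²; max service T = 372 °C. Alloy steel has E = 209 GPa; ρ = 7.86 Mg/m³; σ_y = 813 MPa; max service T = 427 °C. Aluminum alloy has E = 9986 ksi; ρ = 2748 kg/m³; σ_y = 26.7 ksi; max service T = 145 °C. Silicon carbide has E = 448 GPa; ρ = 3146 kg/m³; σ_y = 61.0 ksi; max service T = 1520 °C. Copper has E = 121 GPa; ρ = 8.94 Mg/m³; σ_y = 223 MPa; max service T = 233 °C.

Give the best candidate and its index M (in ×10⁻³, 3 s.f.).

Screen on constraints: σ_y ≥ 322 MPa; max service T ≥ 189 °C. Survivors: titanium alloy, alloy steel, silicon carbide.
Convert each candidate to consistent units, then evaluate M:
  titanium alloy: E = 112.9 GPa, ρ = 4530 kg/m³
  alloy steel: E = 209.0 GPa, ρ = 7860 kg/m³
  silicon carbide: E = 448.0 GPa, ρ = 3146 kg/m³
  silicon carbide: M = 2.43×10⁻³
  titanium alloy: M = 1.07×10⁻³
  alloy steel: M = 0.755×10⁻³
The maximum is for silicon carbide.

silicon carbide, M = 2.43×10⁻³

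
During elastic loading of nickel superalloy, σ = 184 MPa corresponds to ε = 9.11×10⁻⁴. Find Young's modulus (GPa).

202 GPa

E = σ/ε = 184 MPa / 9.11×10⁻⁴ = 202000 MPa = 202 GPa.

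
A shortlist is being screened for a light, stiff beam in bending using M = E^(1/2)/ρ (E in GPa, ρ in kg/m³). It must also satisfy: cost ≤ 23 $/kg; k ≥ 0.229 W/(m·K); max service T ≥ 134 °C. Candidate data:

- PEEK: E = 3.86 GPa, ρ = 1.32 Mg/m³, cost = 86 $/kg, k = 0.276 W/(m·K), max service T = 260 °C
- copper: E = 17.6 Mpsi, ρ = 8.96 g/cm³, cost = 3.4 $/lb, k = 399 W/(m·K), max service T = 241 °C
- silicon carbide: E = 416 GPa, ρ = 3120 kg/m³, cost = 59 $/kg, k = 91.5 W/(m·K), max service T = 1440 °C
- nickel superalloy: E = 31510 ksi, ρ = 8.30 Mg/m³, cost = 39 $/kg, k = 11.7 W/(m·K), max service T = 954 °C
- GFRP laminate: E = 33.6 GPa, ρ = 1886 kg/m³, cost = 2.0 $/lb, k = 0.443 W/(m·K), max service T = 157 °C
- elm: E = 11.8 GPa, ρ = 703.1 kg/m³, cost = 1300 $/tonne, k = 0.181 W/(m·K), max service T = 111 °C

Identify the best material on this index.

GFRP laminate

Screen on constraints: cost ≤ 23 $/kg; k ≥ 0.229 W/(m·K); max service T ≥ 134 °C. Survivors: copper, GFRP laminate.
Normalizing units and computing the index:
  copper: E = 121.3 GPa, ρ = 8960 kg/m³
  GFRP laminate: E = 33.60 GPa, ρ = 1886 kg/m³
  GFRP laminate: M = 3.07×10⁻³
  copper: M = 1.23×10⁻³
GFRP laminate has the largest M.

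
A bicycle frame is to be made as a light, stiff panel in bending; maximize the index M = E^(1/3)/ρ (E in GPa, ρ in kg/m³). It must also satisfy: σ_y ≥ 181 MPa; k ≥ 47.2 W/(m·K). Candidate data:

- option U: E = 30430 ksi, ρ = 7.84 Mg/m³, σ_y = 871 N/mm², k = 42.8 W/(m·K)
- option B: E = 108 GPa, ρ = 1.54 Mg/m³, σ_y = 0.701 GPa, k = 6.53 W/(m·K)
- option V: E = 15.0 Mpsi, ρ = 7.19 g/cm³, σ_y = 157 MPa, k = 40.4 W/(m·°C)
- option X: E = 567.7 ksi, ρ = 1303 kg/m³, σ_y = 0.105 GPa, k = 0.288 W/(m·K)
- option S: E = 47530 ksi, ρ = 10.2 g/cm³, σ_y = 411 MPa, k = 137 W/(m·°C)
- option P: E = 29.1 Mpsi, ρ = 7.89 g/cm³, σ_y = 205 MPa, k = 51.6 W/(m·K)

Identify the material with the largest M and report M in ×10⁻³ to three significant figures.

option P, M = 0.742×10⁻³

Screen on constraints: σ_y ≥ 181 MPa; k ≥ 47.2 W/(m·K). Survivors: option S, option P.
Putting every candidate on a common basis:
  option S: E = 327.7 GPa, ρ = 10200 kg/m³
  option P: E = 200.6 GPa, ρ = 7890 kg/m³
  option P: M = 0.742×10⁻³
  option S: M = 0.676×10⁻³
Option P has the largest M.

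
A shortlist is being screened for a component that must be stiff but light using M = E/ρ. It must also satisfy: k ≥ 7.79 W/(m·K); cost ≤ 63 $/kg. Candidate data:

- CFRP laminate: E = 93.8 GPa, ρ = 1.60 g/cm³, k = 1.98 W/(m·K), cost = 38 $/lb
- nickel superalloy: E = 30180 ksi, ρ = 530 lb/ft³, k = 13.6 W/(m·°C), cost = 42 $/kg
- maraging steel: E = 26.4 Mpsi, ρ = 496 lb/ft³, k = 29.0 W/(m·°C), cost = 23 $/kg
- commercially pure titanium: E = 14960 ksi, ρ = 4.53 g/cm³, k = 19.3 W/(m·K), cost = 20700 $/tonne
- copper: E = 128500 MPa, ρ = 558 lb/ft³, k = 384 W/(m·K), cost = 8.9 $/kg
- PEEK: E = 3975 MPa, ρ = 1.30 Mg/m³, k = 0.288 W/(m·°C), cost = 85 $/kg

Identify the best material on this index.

Screen on constraints: k ≥ 7.79 W/(m·K); cost ≤ 63 $/kg. Survivors: nickel superalloy, maraging steel, commercially pure titanium, copper.
After converting to SI:
  nickel superalloy: E = 208.1 GPa, ρ = 8490 kg/m³
  maraging steel: E = 182.0 GPa, ρ = 7945 kg/m³
  commercially pure titanium: E = 103.1 GPa, ρ = 4530 kg/m³
  copper: E = 128.5 GPa, ρ = 8938 kg/m³
  nickel superalloy: M = 24.5 MN·m/kg
  maraging steel: M = 22.9 MN·m/kg
  commercially pure titanium: M = 22.8 MN·m/kg
  copper: M = 14.4 MN·m/kg
Nickel superalloy ranks first.

nickel superalloy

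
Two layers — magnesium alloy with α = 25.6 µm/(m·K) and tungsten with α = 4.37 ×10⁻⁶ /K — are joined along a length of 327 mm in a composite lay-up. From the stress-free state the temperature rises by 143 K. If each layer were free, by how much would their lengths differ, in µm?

993 µm

Δα = |25.6 − 4.37|×10⁻⁶/K = 21.2×10⁻⁶/K.
ΔL_mismatch = Δα·L·ΔT = 21.2×10⁻⁶ × 327.0 mm × 143.0 K = 993 µm.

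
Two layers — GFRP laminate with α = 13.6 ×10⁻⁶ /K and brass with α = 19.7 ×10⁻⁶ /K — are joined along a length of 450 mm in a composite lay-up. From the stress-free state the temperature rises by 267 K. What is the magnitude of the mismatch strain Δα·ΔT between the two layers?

1.63×10⁻³

Δα = |13.6 − 19.7|×10⁻⁶/K = 6.10×10⁻⁶/K.
Mismatch strain = Δα·ΔT = 6.10×10⁻⁶ × 267.0 = 1.63×10⁻³.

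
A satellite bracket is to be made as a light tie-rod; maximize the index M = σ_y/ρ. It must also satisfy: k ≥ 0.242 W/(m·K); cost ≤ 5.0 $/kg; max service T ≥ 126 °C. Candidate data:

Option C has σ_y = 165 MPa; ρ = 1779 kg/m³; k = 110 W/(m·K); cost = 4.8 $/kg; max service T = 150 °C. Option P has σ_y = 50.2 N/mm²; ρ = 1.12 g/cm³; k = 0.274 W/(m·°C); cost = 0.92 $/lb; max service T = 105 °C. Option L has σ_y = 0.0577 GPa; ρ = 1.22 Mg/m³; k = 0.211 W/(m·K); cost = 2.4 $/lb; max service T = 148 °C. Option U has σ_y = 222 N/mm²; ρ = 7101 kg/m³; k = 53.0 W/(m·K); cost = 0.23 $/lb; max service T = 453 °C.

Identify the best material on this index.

Screen on constraints: k ≥ 0.242 W/(m·K); cost ≤ 5.0 $/kg; max service T ≥ 126 °C. Survivors: option C, option U.
Normalizing units and computing the index:
  option C: σ_y = 165.0 MPa, ρ = 1779 kg/m³
  option U: σ_y = 222.0 MPa, ρ = 7101 kg/m³
  option C: M = 92.7 kN·m/kg
  option U: M = 31.3 kN·m/kg
Highest index: option C.

option C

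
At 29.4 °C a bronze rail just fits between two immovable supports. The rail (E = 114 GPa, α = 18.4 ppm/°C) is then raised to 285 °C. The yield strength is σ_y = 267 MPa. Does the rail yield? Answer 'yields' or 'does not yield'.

yields

ΔT = 255.6 K. Constrained thermal stress σ = E·α·ΔT = 114.0×10³ MPa × 18.4×10⁻⁶ × 255.6 = 536 MPa (compressive).
Compare to σ_y = 267 MPa: σ ≥ σ_y, so it yields.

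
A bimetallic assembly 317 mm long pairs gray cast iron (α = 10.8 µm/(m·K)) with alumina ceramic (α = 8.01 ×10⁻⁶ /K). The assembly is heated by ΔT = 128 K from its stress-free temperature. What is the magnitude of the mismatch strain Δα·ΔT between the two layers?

Δα = |10.8 − 8.01|×10⁻⁶/K = 2.79×10⁻⁶/K.
Mismatch strain = Δα·ΔT = 2.79×10⁻⁶ × 128.0 = 3.57×10⁻⁴.

3.57×10⁻⁴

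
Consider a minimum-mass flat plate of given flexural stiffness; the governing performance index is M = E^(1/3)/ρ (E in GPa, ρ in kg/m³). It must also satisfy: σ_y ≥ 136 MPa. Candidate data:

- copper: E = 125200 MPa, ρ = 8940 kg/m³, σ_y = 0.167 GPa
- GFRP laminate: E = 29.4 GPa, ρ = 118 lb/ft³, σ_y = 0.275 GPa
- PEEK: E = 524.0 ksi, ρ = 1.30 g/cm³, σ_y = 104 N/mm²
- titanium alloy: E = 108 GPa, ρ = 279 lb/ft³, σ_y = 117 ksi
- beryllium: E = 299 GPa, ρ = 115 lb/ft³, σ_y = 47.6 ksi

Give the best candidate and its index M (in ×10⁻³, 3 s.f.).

Screen on constraints: σ_y ≥ 136 MPa. Survivors: copper, GFRP laminate, titanium alloy, beryllium.
Convert each candidate to consistent units, then evaluate M:
  copper: E = 125.2 GPa, ρ = 8940 kg/m³
  GFRP laminate: E = 29.40 GPa, ρ = 1890 kg/m³
  titanium alloy: E = 108.0 GPa, ρ = 4469 kg/m³
  beryllium: E = 299.0 GPa, ρ = 1842 kg/m³
  beryllium: M = 3.63×10⁻³
  GFRP laminate: M = 1.63×10⁻³
  titanium alloy: M = 1.07×10⁻³
  copper: M = 0.560×10⁻³
The maximum is for beryllium.

beryllium, M = 3.63×10⁻³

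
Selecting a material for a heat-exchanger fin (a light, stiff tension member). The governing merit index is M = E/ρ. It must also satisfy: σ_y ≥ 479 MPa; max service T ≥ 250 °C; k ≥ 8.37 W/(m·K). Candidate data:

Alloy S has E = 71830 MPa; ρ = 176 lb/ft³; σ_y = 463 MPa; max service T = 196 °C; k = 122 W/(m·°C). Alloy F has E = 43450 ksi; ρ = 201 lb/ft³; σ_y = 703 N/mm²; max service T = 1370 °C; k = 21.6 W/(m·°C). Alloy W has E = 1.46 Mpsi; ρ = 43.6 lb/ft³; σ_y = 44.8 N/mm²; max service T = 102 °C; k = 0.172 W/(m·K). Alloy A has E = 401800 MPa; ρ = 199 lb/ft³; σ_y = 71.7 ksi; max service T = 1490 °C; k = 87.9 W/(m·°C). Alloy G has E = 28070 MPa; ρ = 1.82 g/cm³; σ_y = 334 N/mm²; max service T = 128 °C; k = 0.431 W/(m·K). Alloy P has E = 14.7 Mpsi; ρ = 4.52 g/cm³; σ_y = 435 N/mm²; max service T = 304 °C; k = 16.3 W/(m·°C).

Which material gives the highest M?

alloy A

Screen on constraints: σ_y ≥ 479 MPa; max service T ≥ 250 °C; k ≥ 8.37 W/(m·K). Survivors: alloy F, alloy A.
Convert each candidate to consistent units, then evaluate M:
  alloy F: E = 299.6 GPa, ρ = 3220 kg/m³
  alloy A: E = 401.8 GPa, ρ = 3188 kg/m³
  alloy A: M = 126 MN·m/kg
  alloy F: M = 93.0 MN·m/kg
Alloy A has the largest M.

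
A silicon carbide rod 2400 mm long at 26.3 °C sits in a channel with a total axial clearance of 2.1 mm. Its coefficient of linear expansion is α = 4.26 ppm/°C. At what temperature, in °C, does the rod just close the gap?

α·L₀·ΔT = 2.1 mm ⇒ ΔT = 2.1 / (4.26×10⁻⁶ × 2400.0) = 205.4 K.
T = 26.3 + 205.4 = 231.7 °C.

232 °C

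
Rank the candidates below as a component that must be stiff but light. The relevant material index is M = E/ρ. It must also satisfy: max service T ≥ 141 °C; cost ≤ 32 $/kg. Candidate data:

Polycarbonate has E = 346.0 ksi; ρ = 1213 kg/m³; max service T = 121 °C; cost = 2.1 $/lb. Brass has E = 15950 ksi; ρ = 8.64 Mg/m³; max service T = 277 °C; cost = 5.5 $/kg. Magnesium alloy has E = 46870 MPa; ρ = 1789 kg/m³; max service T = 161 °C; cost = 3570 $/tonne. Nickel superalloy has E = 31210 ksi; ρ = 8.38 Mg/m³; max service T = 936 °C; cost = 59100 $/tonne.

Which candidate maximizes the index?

Screen on constraints: max service T ≥ 141 °C; cost ≤ 32 $/kg. Survivors: brass, magnesium alloy.
Convert each candidate to consistent units, then evaluate M:
  brass: E = 110.0 GPa, ρ = 8640 kg/m³
  magnesium alloy: E = 46.87 GPa, ρ = 1789 kg/m³
  magnesium alloy: M = 26.2 MN·m/kg
  brass: M = 12.7 MN·m/kg
Magnesium alloy ranks first.

magnesium alloy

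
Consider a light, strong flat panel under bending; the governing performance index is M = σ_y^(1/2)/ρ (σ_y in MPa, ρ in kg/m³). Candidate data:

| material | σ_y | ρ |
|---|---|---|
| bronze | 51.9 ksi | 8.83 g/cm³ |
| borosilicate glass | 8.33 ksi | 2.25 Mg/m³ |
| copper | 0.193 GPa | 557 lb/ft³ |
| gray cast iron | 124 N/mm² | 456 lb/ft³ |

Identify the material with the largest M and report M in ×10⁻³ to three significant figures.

borosilicate glass, M = 3.37×10⁻³

After converting to SI:
  bronze: σ_y = 357.8 MPa, ρ = 8830 kg/m³
  borosilicate glass: σ_y = 57.43 MPa, ρ = 2250 kg/m³
  copper: σ_y = 193.0 MPa, ρ = 8922 kg/m³
  gray cast iron: σ_y = 124.0 MPa, ρ = 7304 kg/m³
  borosilicate glass: M = 3.37×10⁻³
  bronze: M = 2.14×10⁻³
  copper: M = 1.56×10⁻³
  gray cast iron: M = 1.52×10⁻³
Borosilicate glass ranks first.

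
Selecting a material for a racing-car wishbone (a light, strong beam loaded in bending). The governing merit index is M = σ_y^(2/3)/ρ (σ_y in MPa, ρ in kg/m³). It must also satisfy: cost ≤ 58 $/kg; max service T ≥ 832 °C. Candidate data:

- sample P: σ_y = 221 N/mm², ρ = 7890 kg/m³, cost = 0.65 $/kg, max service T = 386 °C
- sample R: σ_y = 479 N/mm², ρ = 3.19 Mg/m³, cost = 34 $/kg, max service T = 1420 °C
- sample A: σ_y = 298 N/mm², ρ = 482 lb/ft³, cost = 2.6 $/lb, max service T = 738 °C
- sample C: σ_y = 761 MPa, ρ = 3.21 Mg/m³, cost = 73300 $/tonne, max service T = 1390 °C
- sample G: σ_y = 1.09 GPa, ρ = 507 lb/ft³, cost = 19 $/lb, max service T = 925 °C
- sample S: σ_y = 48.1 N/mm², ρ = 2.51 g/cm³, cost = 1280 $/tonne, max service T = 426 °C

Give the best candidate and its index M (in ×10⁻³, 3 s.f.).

sample R, M = 19.2×10⁻³

Screen on constraints: cost ≤ 58 $/kg; max service T ≥ 832 °C. Survivors: sample R, sample G.
Normalizing units and computing the index:
  sample R: σ_y = 479.0 MPa, ρ = 3190 kg/m³
  sample G: σ_y = 1090 MPa, ρ = 8121 kg/m³
  sample R: M = 19.2×10⁻³
  sample G: M = 13.0×10⁻³
Highest index: sample R.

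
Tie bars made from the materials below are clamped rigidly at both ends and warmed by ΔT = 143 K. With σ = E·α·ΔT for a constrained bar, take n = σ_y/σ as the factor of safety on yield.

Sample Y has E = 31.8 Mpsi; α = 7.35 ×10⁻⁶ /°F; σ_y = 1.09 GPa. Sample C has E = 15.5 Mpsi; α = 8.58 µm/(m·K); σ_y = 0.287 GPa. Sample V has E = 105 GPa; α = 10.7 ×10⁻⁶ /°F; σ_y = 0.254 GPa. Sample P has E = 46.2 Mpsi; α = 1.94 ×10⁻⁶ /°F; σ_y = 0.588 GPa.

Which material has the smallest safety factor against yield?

sample V

In consistent units (E in GPa, α in ×10⁻⁶/K, σ_y in MPa):
  sample Y: E = 219.3, α = 13.2, σ_y = 1090 → σ = 415 MPa, n = 2.63
  sample C: E = 106.9, α = 8.58, σ_y = 287.0 → σ = 131 MPa, n = 2.19
  sample V: E = 105.0, α = 19.3, σ_y = 254.0 → σ = 289 MPa, n = 0.878
  sample P: E = 318.5, α = 3.49, σ_y = 588.0 → σ = 159 MPa, n = 3.70
Sample V has the lowest safety factor, n = 0.878.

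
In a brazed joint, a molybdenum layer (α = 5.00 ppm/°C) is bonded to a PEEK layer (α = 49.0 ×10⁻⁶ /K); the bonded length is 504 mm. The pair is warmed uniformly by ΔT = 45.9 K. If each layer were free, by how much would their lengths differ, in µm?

Δα = |5.00 − 49.0|×10⁻⁶/K = 44.0×10⁻⁶/K.
ΔL_mismatch = Δα·L·ΔT = 44.0×10⁻⁶ × 504.0 mm × 45.9 K = 1020 µm.

1020 µm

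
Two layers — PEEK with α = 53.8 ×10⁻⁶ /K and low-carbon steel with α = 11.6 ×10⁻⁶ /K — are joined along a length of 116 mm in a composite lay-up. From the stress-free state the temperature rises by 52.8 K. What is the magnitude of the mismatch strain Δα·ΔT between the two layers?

Δα = |53.8 − 11.6|×10⁻⁶/K = 42.2×10⁻⁶/K.
Mismatch strain = Δα·ΔT = 42.2×10⁻⁶ × 52.8 = 2.23×10⁻³.

2.23×10⁻³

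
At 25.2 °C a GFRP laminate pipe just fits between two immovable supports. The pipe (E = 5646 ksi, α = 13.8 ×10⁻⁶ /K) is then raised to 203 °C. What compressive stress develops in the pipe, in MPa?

E = 5646 ksi = 38.93 GPa.
ΔT = 177.8 K. Constrained thermal stress σ = E·α·ΔT = 38.93×10³ MPa × 13.8×10⁻⁶ × 177.8 = 95.5 MPa (compressive).

95.5 MPa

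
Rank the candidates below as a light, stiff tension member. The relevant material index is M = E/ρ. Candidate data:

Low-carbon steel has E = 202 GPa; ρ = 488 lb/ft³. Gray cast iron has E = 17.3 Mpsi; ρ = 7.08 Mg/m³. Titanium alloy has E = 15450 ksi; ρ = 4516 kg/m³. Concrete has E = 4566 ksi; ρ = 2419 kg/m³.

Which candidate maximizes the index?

In SI units:
  low-carbon steel: E = 202.0 GPa, ρ = 7817 kg/m³
  gray cast iron: E = 119.3 GPa, ρ = 7080 kg/m³
  titanium alloy: E = 106.5 GPa, ρ = 4516 kg/m³
  concrete: E = 31.48 GPa, ρ = 2419 kg/m³
  low-carbon steel: M = 25.8 MN·m/kg
  titanium alloy: M = 23.6 MN·m/kg
  gray cast iron: M = 16.8 MN·m/kg
  concrete: M = 13.0 MN·m/kg
Low-carbon steel ranks first.

low-carbon steel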